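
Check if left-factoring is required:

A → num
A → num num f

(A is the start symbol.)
Yes, A has productions with common prefix 'num'

Left-factoring is needed when two productions for the same non-terminal
share a common prefix on the right-hand side.

Productions for A:
  A → num
  A → num num f

Found common prefix 'num' in productions for A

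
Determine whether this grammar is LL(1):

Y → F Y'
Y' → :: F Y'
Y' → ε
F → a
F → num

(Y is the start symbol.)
A grammar is LL(1) if for each non-terminal N with multiple productions, the predict sets of those productions are pairwise disjoint, where PREDICT(N → α) = (FIRST(α) \ {ε}) ∪ (FOLLOW(N) if α ⇒* ε).

Relevant sets:
  FOLLOW(Y') = { $ }

For Y':
  PREDICT(Y' → :: F Y') = { '::' }
  PREDICT(Y' → ε) = { $ }
For F:
  PREDICT(F → a) = { 'a' }
  PREDICT(F → num) = { 'num' }
Y has a single production, so nothing to check there.

All predict sets are disjoint. The grammar IS LL(1).

Answer: Yes, the grammar is LL(1).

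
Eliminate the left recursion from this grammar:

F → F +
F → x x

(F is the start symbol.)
F is directly left-recursive. The standard transformation for
  A → A α₁ | ... | A α_m | β₁ | ... | β_n
is
  A  → β₁ A' | ... | β_n A'
  A' → α₁ A' | ... | α_m A' | ε

F → x x becomes F → x x F'
F → F + becomes F' → + F'
Add F' → ε

Resulting grammar:
F → x x F'
F' → + F'
F' → ε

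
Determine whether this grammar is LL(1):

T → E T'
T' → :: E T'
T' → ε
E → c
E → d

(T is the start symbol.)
Yes, the grammar is LL(1).

Relevant sets:
  FOLLOW(T') = { $ }

For T':
  PREDICT(T' → :: E T') = { '::' }
  PREDICT(T' → ε) = { $ }
For E:
  PREDICT(E → c) = { 'c' }
  PREDICT(E → d) = { 'd' }
T has a single production, so nothing to check there.

All predict sets are disjoint. The grammar IS LL(1).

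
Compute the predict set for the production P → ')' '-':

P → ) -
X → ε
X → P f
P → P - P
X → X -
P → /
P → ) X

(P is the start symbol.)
PREDICT(P → ')' '-') = (FIRST(RHS) \ {ε}) ∪ (FOLLOW(P) if ε ∈ FIRST(RHS), i.e. RHS ⇒* ε)
FIRST(')' '-') = { ')' }
ε ∉ FIRST(')' '-'), so FOLLOW(P) is not added.
PREDICT(P → ')' '-') = { ')' }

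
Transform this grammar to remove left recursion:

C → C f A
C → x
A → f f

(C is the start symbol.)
C is directly left-recursive. The standard transformation for
  A → A α₁ | ... | A α_m | β₁ | ... | β_n
is
  A  → β₁ A' | ... | β_n A'
  A' → α₁ A' | ... | α_m A' | ε

C → x becomes C → x C'
C → C f A becomes C' → f A C'
Add C' → ε

Productions for other non-terminals are unchanged:
  A → f f

Resulting grammar:
C → x C'
C' → f A C'
C' → ε
A → f f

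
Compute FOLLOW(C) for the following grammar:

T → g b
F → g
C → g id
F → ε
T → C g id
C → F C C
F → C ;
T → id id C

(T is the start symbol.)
{ $, ';', 'g' }

In T → C g id: C is followed by g id, add FIRST(g id) \ {ε} = { 'g' }
In C → F C C: C is followed by C, add FIRST(C) \ {ε} = { 'g' }
In C → F C C: C is at the end; this adds FOLLOW(C) to itself — nothing new
In F → C ;: C is followed by ';', add FIRST(';') \ {ε} = { ';' }
In T → id id C: C is at the end, add FOLLOW(T)

The FOLLOW sets referred to above (computed the same way, to a fixed point):
  FOLLOW(T) = { $ }

Taking the union: FOLLOW(C) = { $, ';', 'g' }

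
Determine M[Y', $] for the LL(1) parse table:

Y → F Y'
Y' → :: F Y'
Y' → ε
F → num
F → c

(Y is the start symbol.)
Y' → ε

To find M[Y', $], we find productions for Y' where $ is in the predict set (PREDICT(N → α) = (FIRST(α) \ {ε}) ∪ (FOLLOW(N) if α ⇒* ε)).

Relevant sets:
  FOLLOW(Y') = { $ }

Y' → :: F Y': PREDICT = { '::' }
Y' → ε: PREDICT = { $ }
  $ is in predict set, so this production goes in M[Y', $]

M[Y', $] = Y' → ε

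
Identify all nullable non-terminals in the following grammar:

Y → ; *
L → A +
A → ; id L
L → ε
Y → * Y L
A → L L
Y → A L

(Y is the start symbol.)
{ 'A', 'L', 'Y' }

ε-productions: L → ε
So L is immediately nullable.
A → L L: every symbol on the right is nullable, so A is nullable too.
Y → A L: every symbol on the right is nullable, so Y is nullable too.
Every non-terminal is now nullable.
Nullable = { 'A', 'L', 'Y' }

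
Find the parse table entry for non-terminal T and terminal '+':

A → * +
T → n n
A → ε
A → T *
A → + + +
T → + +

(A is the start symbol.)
To find M[T, '+'], we find productions for T where '+' is in the predict set (PREDICT(N → α) = (FIRST(α) \ {ε}) ∪ (FOLLOW(N) if α ⇒* ε)).

T → n n: PREDICT = { 'n' }
T → + +: PREDICT = { '+' }
  '+' is in predict set, so this production goes in M[T, '+']

M[T, '+'] = T → + +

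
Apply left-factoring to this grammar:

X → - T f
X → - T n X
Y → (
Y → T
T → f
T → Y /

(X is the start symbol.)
X → - T X'
X' → f
X' → n X
Y → (
Y → T
T → f
T → Y /

Left-factoring transforms A → αβ₁ | αβ₂ into A → αA' and A' → β₁ | β₂
(α is the longest common prefix among the alternatives). Repeat until
no nonterminal has two alternatives with a common prefix.

Round 1: X has alternatives sharing prefix '- T'. Introduce X': X → - T X'
  Add: X' → f
  Add: X' → n X

No remaining common prefixes — done.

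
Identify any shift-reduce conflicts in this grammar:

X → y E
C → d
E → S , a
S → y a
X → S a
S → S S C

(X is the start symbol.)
A shift-reduce conflict occurs when an LR(0) state has both:
  - a complete (reduce) item [A → α .] (dot at the end), and
  - a shift item [B → β . c γ] (dot before a terminal).

Augment with X' → X and build the canonical LR(0) collection (I0 = CLOSURE({[X' → . X]}), then GOTO on every symbol after a dot until no new states appear). It has 14 states:
  I0: { [S → . S S C], [S → . y a], [X → . S a], [X → . y E], [X' → . X] }  — shift
  I1: { [S → . S S C], [S → . y a], [S → S . S C], [X → S . a] }  — shift
  I2: { [X' → X .] }  — accept
  I3: { [E → . S , a], [S → . S S C], [S → . y a], [S → y . a], [X → y . E] }  — shift
  I4: { [X → y E .] }  — reduce
  I5: { [E → S . , a], [S → . S S C], [S → . y a], [S → S . S C] }  — shift
  I6: { [S → y a .] }  — reduce
  I7: { [S → y . a] }  — shift
  I8: { [E → S , . a] }  — shift
  I9: { [C → . d], [S → . S S C], [S → . y a], [S → S . S C], [S → S S . C] }  — shift
  I10: { [S → S S C .] }  — reduce
  I11: { [C → d .] }  — reduce
  I12: { [E → S , a .] }  — reduce
  I13: { [X → S a .] }  — reduce

No state contains both a complete item and a shift item.

Answer: No shift-reduce conflicts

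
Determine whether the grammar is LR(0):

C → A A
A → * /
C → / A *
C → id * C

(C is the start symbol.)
A grammar is LR(0) if no state in the canonical LR(0) collection has:
  - both a shift item (dot before a terminal) and a complete item (shift-reduce conflict), or
  - two or more complete items (reduce-reduce conflict; the accept item [C' → C .] counts as a complete item here).

Augment with C' → C and build the canonical LR(0) collection (I0 = CLOSURE({[C' → . C]}), then GOTO on every symbol after a dot until no new states appear). It has 12 states:
  I0: { [A → . * /], [C → . / A *], [C → . A A], [C → . id * C], [C' → . C] }  — shift
  I1: { [A → * . /] }  — shift
  I2: { [A → . * /], [C → / . A *] }  — shift
  I3: { [A → . * /], [C → A . A] }  — shift
  I4: { [C' → C .] }  — accept
  I5: { [C → id . * C] }  — shift
  I6: { [A → . * /], [C → . / A *], [C → . A A], [C → . id * C], [C → id * . C] }  — shift
  I7: { [C → id * C .] }  — reduce
  I8: { [C → A A .] }  — reduce
  I9: { [C → / A . *] }  — shift
  I10: { [C → / A * .] }  — reduce
  I11: { [A → * / .] }  — reduce

Every state is either a pure shift/goto state or contains exactly one complete item and nothing to shift — no conflicts. The grammar is LR(0).

Answer: Yes, the grammar is LR(0)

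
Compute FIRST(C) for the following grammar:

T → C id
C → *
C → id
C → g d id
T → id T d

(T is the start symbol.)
To compute FIRST(C), examine every production with C on the left-hand side, reading each right-hand side left to right until a non-nullable symbol is reached.

From C → *:
  - '*' is a terminal: add '*' and stop
From C → id:
  - id is a terminal: add 'id' and stop
From C → g d id:
  - g is a terminal: add 'g' and stop

Collecting: FIRST(C) = { '*', 'g', 'id' }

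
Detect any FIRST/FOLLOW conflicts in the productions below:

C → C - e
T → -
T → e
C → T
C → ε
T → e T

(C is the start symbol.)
Nullable non-terminals: C.
FIRST sets used below: FIRST(C) = { '-', 'e', ε }, FIRST(T) = { '-', 'e' }

C: nullable alternative(s) C → ε; FOLLOW(C) = { $, '-' }
  C → C - e: FIRST \ {ε} = { '-', 'e' } — overlaps FOLLOW(C) on { '-' }: CONFLICT
  C → T: FIRST \ {ε} = { '-', 'e' } — overlaps FOLLOW(C) on { '-' }: CONFLICT
  C → ε: FIRST \ {ε} = { } — this is the only nullable alternative, skip

T has no nullable alternative, so no FIRST/FOLLOW check is needed there.

So the grammar has 2 FIRST/FOLLOW conflicts (marked CONFLICT above).

Answer: Yes. C → C '-' e with FOLLOW(C) on { '-' }; C → T with FOLLOW(C) on { '-' }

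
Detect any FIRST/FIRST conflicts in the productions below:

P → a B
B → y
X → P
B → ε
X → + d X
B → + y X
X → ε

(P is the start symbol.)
A FIRST/FIRST conflict occurs when two productions N → α and N → β for the same non-terminal have FIRST(α) ∩ FIRST(β) ≠ ∅ (with ε ∈ FIRST of a nullable right-hand side, so two nullable alternatives also conflict).

FIRST sets of the non-terminals at (or reachable through a nullable prefix from) the front of some alternative:
  FIRST(P) = { 'a' }

Productions for B:
  B → y: FIRST = { 'y' }
  B → ε: FIRST = { ε }
  B → + y X: FIRST = { '+' }
Productions for X:
  X → P: FIRST = { 'a' }
  X → + d X: FIRST = { '+' }
  X → ε: FIRST = { ε }
P has only one production, so no FIRST/FIRST conflict is possible there.

All alternatives of each non-terminal have pairwise disjoint FIRST sets.

Answer: No FIRST/FIRST conflicts.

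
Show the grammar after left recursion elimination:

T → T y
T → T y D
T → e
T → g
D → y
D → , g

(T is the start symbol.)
T → e T'
T → g T'
T' → y T'
T' → y D T'
T' → ε
D → y
D → , g

T is directly left-recursive. The standard transformation for
  A → A α₁ | ... | A α_m | β₁ | ... | β_n
is
  A  → β₁ A' | ... | β_n A'
  A' → α₁ A' | ... | α_m A' | ε

T → e becomes T → e T'
T → g becomes T → g T'
T → T y becomes T' → y T'
T → T y D becomes T' → y D T'
Add T' → ε

Productions for other non-terminals are unchanged:
  D → y
  D → , g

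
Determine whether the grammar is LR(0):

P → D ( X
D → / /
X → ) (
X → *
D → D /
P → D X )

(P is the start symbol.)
Yes, the grammar is LR(0)

A grammar is LR(0) if no state in the canonical LR(0) collection has:
  - both a shift item (dot before a terminal) and a complete item (shift-reduce conflict), or
  - two or more complete items (reduce-reduce conflict; the accept item [P' → P .] counts as a complete item here).

Augment with P' → P and build the canonical LR(0) collection (I0 = CLOSURE({[P' → . P]}), then GOTO on every symbol after a dot until no new states appear). It has 13 states:
  I0: { [D → . / /], [D → . D /], [P → . D ( X], [P → . D X )], [P' → . P] }  — shift
  I1: { [D → / . /] }  — shift
  I2: { [D → D . /], [P → D . ( X], [P → D . X )], [X → . ) (], [X → . *] }  — shift
  I3: { [P' → P .] }  — accept
  I4: { [P → D ( . X], [X → . ) (], [X → . *] }  — shift
  I5: { [X → ) . (] }  — shift
  I6: { [X → * .] }  — reduce
  I7: { [D → D / .] }  — reduce
  I8: { [P → D X . )] }  — shift
  I9: { [P → D X ) .] }  — reduce
  I10: { [X → ) ( .] }  — reduce
  I11: { [P → D ( X .] }  — reduce
  I12: { [D → / / .] }  — reduce

Every state is either a pure shift/goto state or contains exactly one complete item and nothing to shift — no conflicts. The grammar is LR(0).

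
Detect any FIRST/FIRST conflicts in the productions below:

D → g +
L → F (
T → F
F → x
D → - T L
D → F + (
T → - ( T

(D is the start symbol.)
No FIRST/FIRST conflicts.

FIRST sets of the non-terminals at (or reachable through a nullable prefix from) the front of some alternative:
  FIRST(F) = { 'x' }

Productions for D:
  D → g +: FIRST = { 'g' }
  D → - T L: FIRST = { '-' }
  D → F + (: FIRST = { 'x' }
Productions for T:
  T → F: FIRST = { 'x' }
  T → - ( T: FIRST = { '-' }
L, F have only one production, so no FIRST/FIRST conflict is possible there.

All alternatives of each non-terminal have pairwise disjoint FIRST sets.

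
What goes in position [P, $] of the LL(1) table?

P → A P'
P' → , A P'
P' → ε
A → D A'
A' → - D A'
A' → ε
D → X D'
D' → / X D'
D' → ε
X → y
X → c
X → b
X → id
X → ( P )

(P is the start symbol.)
Empty (error entry)

To find M[P, $], we find productions for P where $ is in the predict set (PREDICT(N → α) = (FIRST(α) \ {ε}) ∪ (FOLLOW(N) if α ⇒* ε)).

Relevant sets:
  FIRST(A) = { '(', 'b', 'c', 'id', 'y' }

P → A P': PREDICT = { '(', 'b', 'c', 'id', 'y' }

M[P, $] is empty (no production applies)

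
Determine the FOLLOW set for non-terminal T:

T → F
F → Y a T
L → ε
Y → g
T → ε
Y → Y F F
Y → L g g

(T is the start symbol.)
{ $, 'a', 'g' }

T is the start symbol, so $ ∈ FOLLOW(T).
In F → Y a T: T is at the end, add FOLLOW(F)

The FOLLOW sets referred to above (computed the same way, to a fixed point):
  FOLLOW(F) = { $, 'a', 'g' }

Taking the union: FOLLOW(T) = { $, 'a', 'g' }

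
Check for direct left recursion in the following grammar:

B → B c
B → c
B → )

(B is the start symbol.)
Yes, B is left-recursive

B → B c: LEFT RECURSIVE (starts with B)
B → c: starts with c
B → ): starts with ')'

The grammar has direct left recursion on: B.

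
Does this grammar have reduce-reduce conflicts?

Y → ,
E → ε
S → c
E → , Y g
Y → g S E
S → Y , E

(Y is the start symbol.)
No reduce-reduce conflicts

Augment with Y' → Y and build the canonical LR(0) collection (I0 = CLOSURE({[Y' → . Y]}), then GOTO on every symbol after a dot until no new states appear). It has 13 states:
  I0: { [Y → . ,], [Y → . g S E], [Y' → . Y] }  — shift
  I1: { [Y → , .] }  — reduce
  I2: { [Y' → Y .] }  — accept
  I3: { [S → . Y , E], [S → . c], [Y → . ,], [Y → . g S E], [Y → g . S E] }  — shift
  I4: { [E → . , Y g], [E → .], [Y → g S . E] }  — shift, reduce
  I5: { [S → Y . , E] }  — shift
  I6: { [S → c .] }  — reduce
  I7: { [E → . , Y g], [E → .], [S → Y , . E] }  — shift, reduce
  I8: { [E → , . Y g], [Y → . ,], [Y → . g S E] }  — shift
  I9: { [S → Y , E .] }  — reduce
  I10: { [E → , Y . g] }  — shift
  I11: { [E → , Y g .] }  — reduce
  I12: { [Y → g S E .] }  — reduce

No state contains more than one complete item.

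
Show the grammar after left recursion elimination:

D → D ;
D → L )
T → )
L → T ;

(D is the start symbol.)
D is directly left-recursive. The standard transformation for
  A → A α₁ | ... | A α_m | β₁ | ... | β_n
is
  A  → β₁ A' | ... | β_n A'
  A' → α₁ A' | ... | α_m A' | ε

D → L ) becomes D → L ) D'
D → D ; becomes D' → ; D'
Add D' → ε

Productions for other non-terminals are unchanged:
  T → )
  L → T ;

Resulting grammar:
D → L ) D'
D' → ; D'
D' → ε
T → )
L → T ;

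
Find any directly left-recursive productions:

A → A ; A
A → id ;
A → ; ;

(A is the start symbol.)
Direct left recursion occurs when N → N α for some non-terminal N (the right-hand side begins with the left-hand side itself).

A → A ; A: LEFT RECURSIVE (starts with A)
A → id ;: starts with id
A → ; ;: starts with ';'

The grammar has direct left recursion on: A.

Answer: Yes, A is left-recursive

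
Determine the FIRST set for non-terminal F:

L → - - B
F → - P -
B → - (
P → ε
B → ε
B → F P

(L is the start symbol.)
{ '-' }

To compute FIRST(F), examine every production with F on the left-hand side, reading each right-hand side left to right until a non-nullable symbol is reached.

From F → - P -:
  - '-' is a terminal: add '-' and stop

Collecting: FIRST(F) = { '-' }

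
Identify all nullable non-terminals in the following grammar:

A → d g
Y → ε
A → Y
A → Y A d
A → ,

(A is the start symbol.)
ε-productions: Y → ε
So Y is immediately nullable.
A → Y: every symbol on the right is nullable, so A is nullable too.
Every non-terminal is now nullable.
Nullable = { 'A', 'Y' }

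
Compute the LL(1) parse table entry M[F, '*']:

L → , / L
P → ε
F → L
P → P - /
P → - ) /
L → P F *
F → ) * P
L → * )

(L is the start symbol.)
To find M[F, '*'], we find productions for F where '*' is in the predict set (PREDICT(N → α) = (FIRST(α) \ {ε}) ∪ (FOLLOW(N) if α ⇒* ε)).

Relevant sets:
  FIRST(L) = { ')', '*', ',', '-' }

F → L: PREDICT = { ')', '*', ',', '-' }
  '*' is in predict set, so this production goes in M[F, '*']
F → ) * P: PREDICT = { ')' }

M[F, '*'] = F → L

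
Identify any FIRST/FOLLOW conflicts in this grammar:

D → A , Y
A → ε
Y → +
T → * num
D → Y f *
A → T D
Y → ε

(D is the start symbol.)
No FIRST/FOLLOW conflicts.

A FIRST/FOLLOW conflict occurs when a non-terminal N has a nullable alternative N → β (β ⇒* ε) and another alternative N → α with FIRST(α) ∩ FOLLOW(N) ≠ ∅: on such a lookahead the parser cannot decide between expanding α and letting N vanish via β.

Nullable non-terminals: A, Y.
FIRST sets used below: FIRST(T) = { '*' }

A: nullable alternative(s) A → ε; FOLLOW(A) = { ',' }
  A → ε: FIRST \ {ε} = { } — this is the only nullable alternative, skip
  A → T D: FIRST \ {ε} = { '*' } — disjoint from FOLLOW(A)

Y: nullable alternative(s) Y → ε; FOLLOW(Y) = { $, ',', 'f' }
  Y → +: FIRST \ {ε} = { '+' } — disjoint from FOLLOW(Y)
  Y → ε: FIRST \ {ε} = { } — this is the only nullable alternative, skip

D, T have no nullable alternative, so no FIRST/FOLLOW check is needed there.

No FIRST/FOLLOW conflicts found.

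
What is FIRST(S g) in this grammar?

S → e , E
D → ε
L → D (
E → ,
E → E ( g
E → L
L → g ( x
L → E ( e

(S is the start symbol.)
{ 'e' }

FIRST sets of the non-terminals involved (from the grammar, by fixed-point iteration):
  FIRST(S) = { 'e' }

To compute FIRST(S g), process the symbols left to right:
Symbol S is a non-terminal. Add FIRST(S) \ {ε} = { 'e' }
S is not nullable (ε ∉ FIRST(S)), so stop here.
FIRST(S g) = { 'e' }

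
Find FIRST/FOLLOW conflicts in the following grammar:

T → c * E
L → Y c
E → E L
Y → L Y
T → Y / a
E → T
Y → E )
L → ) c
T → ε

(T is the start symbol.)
Nullable non-terminals: E, T.
FIRST sets used below: FIRST(E) = { ')', 'c', ε }, FIRST(L) = { ')', 'c' }, FIRST(T) = { ')', 'c', ε }, FIRST(Y) = { ')', 'c' }

E: nullable alternative(s) E → T; FOLLOW(E) = { $, ')', 'c' }
  E → E L: FIRST \ {ε} = { ')', 'c' } — overlaps FOLLOW(E) on { ')', 'c' }: CONFLICT
  E → T: FIRST \ {ε} = { ')', 'c' } — this is the only nullable alternative, skip

T: nullable alternative(s) T → ε; FOLLOW(T) = { $, ')', 'c' }
  T → c * E: FIRST \ {ε} = { 'c' } — overlaps FOLLOW(T) on { 'c' }: CONFLICT
  T → Y / a: FIRST \ {ε} = { ')', 'c' } — overlaps FOLLOW(T) on { ')', 'c' }: CONFLICT
  T → ε: FIRST \ {ε} = { } — this is the only nullable alternative, skip

L, Y have no nullable alternative, so no FIRST/FOLLOW check is needed there.

So the grammar has 3 FIRST/FOLLOW conflicts (marked CONFLICT above).

Answer: Yes. T → c '*' E with FOLLOW(T) on { 'c' }; T → Y '/' a with FOLLOW(T) on { ')', 'c' }; E → E L with FOLLOW(E) on { ')', 'c' }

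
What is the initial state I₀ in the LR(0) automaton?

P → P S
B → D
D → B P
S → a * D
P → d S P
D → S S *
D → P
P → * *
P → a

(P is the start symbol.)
{ [P → . * *], [P → . P S], [P → . a], [P → . d S P], [P' → . P] }

First, augment the grammar with P' → P
I₀ = CLOSURE({ [P' → . P] }):
  [P' → . P] has the dot before P: add [P → . P S], [P → . d S P], [P → . * *], [P → . a]
No further items can be added.

I₀ = { [P → . * *], [P → . P S], [P → . a], [P → . d S P], [P' → . P] }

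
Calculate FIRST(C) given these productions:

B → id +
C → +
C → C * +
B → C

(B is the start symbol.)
{ '+' }

To compute FIRST(C), examine every production with C on the left-hand side, reading each right-hand side left to right until a non-nullable symbol is reached.

From C → +:
  - '+' is a terminal: add '+' and stop
From C → C * +:
  - C is the symbol being defined: contributes nothing new
    C is not nullable, so stop

Collecting: FIRST(C) = { '+' }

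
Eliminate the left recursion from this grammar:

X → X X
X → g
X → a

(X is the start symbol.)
X → g X'
X → a X'
X' → X X'
X' → ε

X is directly left-recursive. The standard transformation for
  A → A α₁ | ... | A α_m | β₁ | ... | β_n
is
  A  → β₁ A' | ... | β_n A'
  A' → α₁ A' | ... | α_m A' | ε

X → g becomes X → g X'
X → a becomes X → a X'
X → X X becomes X' → X X'
Add X' → ε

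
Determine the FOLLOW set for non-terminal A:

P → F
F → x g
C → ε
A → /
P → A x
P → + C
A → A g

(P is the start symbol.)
In P → A x: A is followed by x, add FIRST(x) \ {ε} = { 'x' }
In A → A g: A is followed by g, add FIRST(g) \ {ε} = { 'g' }

Taking the union: FOLLOW(A) = { 'g', 'x' }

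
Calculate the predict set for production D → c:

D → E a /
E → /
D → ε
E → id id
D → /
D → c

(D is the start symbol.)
PREDICT(D → c) = (FIRST(RHS) \ {ε}) ∪ (FOLLOW(D) if ε ∈ FIRST(RHS), i.e. RHS ⇒* ε)
FIRST(c) = { 'c' }
ε ∉ FIRST(c), so FOLLOW(D) is not added.
PREDICT(D → c) = { 'c' }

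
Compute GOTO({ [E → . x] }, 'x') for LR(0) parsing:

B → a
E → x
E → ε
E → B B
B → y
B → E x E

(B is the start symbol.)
{ [E → x .] }

GOTO(I, 'x') = CLOSURE({ [A → αX.β] : [A → α.Xβ] ∈ I, X = 'x' })

Items with dot before 'x', with the dot advanced:
  [E → . x] → [E → x .]
Closure adds nothing (no advanced item has the dot before a non-terminal).

GOTO = { [E → x .] }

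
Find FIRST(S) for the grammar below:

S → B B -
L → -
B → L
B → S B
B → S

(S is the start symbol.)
{ '-' }

FIRST sets of the other non-terminals involved (by the same procedure, iterated to a fixed point):
  FIRST(B) = { '-' }

From S → B B -:
  - B is a non-terminal: add FIRST(B) \ {ε} = { '-' }
    B is not nullable, so stop

Collecting: FIRST(S) = { '-' }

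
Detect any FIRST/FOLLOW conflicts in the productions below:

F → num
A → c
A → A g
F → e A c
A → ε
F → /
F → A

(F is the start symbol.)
Yes. A → c with FOLLOW(A) on { 'c' }; A → A g with FOLLOW(A) on { 'c', 'g' }

Nullable non-terminals: A, F.
FIRST sets used below: FIRST(A) = { 'c', 'g', ε }

A: nullable alternative(s) A → ε; FOLLOW(A) = { $, 'c', 'g' }
  A → c: FIRST \ {ε} = { 'c' } — overlaps FOLLOW(A) on { 'c' }: CONFLICT
  A → A g: FIRST \ {ε} = { 'c', 'g' } — overlaps FOLLOW(A) on { 'c', 'g' }: CONFLICT
  A → ε: FIRST \ {ε} = { } — this is the only nullable alternative, skip

F: nullable alternative(s) F → A; FOLLOW(F) = { $ }
  F → num: FIRST \ {ε} = { 'num' } — disjoint from FOLLOW(F)
  F → e A c: FIRST \ {ε} = { 'e' } — disjoint from FOLLOW(F)
  F → /: FIRST \ {ε} = { '/' } — disjoint from FOLLOW(F)
  F → A: FIRST \ {ε} = { 'c', 'g' } — this is the only nullable alternative, skip

So the grammar has 2 FIRST/FOLLOW conflicts (marked CONFLICT above).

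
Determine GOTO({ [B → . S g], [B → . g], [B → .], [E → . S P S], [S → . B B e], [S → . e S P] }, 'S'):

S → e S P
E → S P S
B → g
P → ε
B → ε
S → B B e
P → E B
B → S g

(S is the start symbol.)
GOTO(I, 'S') = CLOSURE({ [A → αX.β] : [A → α.Xβ] ∈ I, X = 'S' })

Items with dot before 'S', with the dot advanced:
  [B → . S g] → [B → S . g]
  [E → . S P S] → [E → S . P S]
Closure of the advanced items:
  [E → S . P S] has the dot before P: add [P → .], [P → . E B]
  [P → . E B] has the dot before E: add [E → . S P S]
  [E → . S P S] has the dot before S: add [S → . e S P], [S → . B B e]
  [S → . B B e] has the dot before B: add [B → . g], [B → .], [B → . S g]

GOTO = { [B → . S g], [B → . g], [B → .], [B → S . g], [E → . S P S], [E → S . P S], [P → . E B], [P → .], [S → . B B e], [S → . e S P] }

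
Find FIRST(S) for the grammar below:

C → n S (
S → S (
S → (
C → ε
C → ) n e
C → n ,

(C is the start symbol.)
{ '(' }

To compute FIRST(S), examine every production with S on the left-hand side, reading each right-hand side left to right until a non-nullable symbol is reached.

From S → S (:
  - S is the symbol being defined: contributes nothing new
    S is not nullable, so stop
From S → (:
  - '(' is a terminal: add '(' and stop

Collecting: FIRST(S) = { '(' }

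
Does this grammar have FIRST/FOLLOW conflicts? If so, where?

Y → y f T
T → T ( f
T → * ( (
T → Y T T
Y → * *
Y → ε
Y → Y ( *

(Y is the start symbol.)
Yes. Y → y f T with FOLLOW(Y) on { 'y' }; Y → '*' '*' with FOLLOW(Y) on { '*' }; Y → Y '(' '*' with FOLLOW(Y) on { '(', '*', 'y' }

Nullable non-terminals: Y.
FIRST sets used below: FIRST(Y) = { '(', '*', 'y', ε }

Y: nullable alternative(s) Y → ε; FOLLOW(Y) = { $, '(', '*', 'y' }
  Y → y f T: FIRST \ {ε} = { 'y' } — overlaps FOLLOW(Y) on { 'y' }: CONFLICT
  Y → * *: FIRST \ {ε} = { '*' } — overlaps FOLLOW(Y) on { '*' }: CONFLICT
  Y → ε: FIRST \ {ε} = { } — this is the only nullable alternative, skip
  Y → Y ( *: FIRST \ {ε} = { '(', '*', 'y' } — overlaps FOLLOW(Y) on { '(', '*', 'y' }: CONFLICT

T has no nullable alternative, so no FIRST/FOLLOW check is needed there.

So the grammar has 3 FIRST/FOLLOW conflicts (marked CONFLICT above).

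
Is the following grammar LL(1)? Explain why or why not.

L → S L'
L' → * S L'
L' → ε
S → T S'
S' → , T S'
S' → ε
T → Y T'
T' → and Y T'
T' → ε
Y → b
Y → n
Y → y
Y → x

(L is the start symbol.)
Yes, the grammar is LL(1).

Relevant sets:
  FOLLOW(L') = { $ }
  FOLLOW(S') = { $, '*' }
  FOLLOW(T') = { $, '*', ',' }

For L':
  PREDICT(L' → '*' S L') = { '*' }
  PREDICT(L' → ε) = { $ }
For S':
  PREDICT(S' → ',' T S') = { ',' }
  PREDICT(S' → ε) = { $, '*' }
For T':
  PREDICT(T' → and Y T') = { 'and' }
  PREDICT(T' → ε) = { $, '*', ',' }
For Y:
  PREDICT(Y → b) = { 'b' }
  PREDICT(Y → n) = { 'n' }
  PREDICT(Y → y) = { 'y' }
  PREDICT(Y → x) = { 'x' }
L, S, T have a single production, so nothing to check there.

All predict sets are disjoint. The grammar IS LL(1).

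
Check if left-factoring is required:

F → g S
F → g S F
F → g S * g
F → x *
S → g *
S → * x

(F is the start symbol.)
Left-factoring is needed when two productions for the same non-terminal
share a common prefix on the right-hand side.

Productions for F:
  F → g S
  F → g S F
  F → g S * g
  F → x *
Productions for S:
  S → g *
  S → * x

Found common prefix 'g S' in productions for F

Answer: Yes, F has productions with common prefix 'g S'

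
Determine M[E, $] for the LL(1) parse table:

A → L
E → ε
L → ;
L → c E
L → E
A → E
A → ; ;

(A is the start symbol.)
To find M[E, $], we find productions for E where $ is in the predict set (PREDICT(N → α) = (FIRST(α) \ {ε}) ∪ (FOLLOW(N) if α ⇒* ε)).

Relevant sets:
  FOLLOW(E) = { $ }

E → ε: PREDICT = { $ }
  $ is in predict set, so this production goes in M[E, $]

M[E, $] = E → ε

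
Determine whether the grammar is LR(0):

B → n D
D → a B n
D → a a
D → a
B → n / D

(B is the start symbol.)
Augment with B' → B and build the canonical LR(0) collection (I0 = CLOSURE({[B' → . B]}), then GOTO on every symbol after a dot until no new states appear). It has 10 states:
  I0: { [B → . n / D], [B → . n D], [B' → . B] }  — shift
  I1: { [B' → B .] }  — accept
  I2: { [B → n . / D], [B → n . D], [D → . a B n], [D → . a a], [D → . a] }  — shift
  I3: { [B → n / . D], [D → . a B n], [D → . a a], [D → . a] }  — shift
  I4: { [B → n D .] }  — reduce
  I5: { [B → . n / D], [B → . n D], [D → a . B n], [D → a . a], [D → a .] }  — shift, reduce
  I6: { [D → a B . n] }  — shift
  I7: { [D → a a .] }  — reduce
  I8: { [D → a B n .] }  — reduce
  I9: { [B → n / D .] }  — reduce

Conflict in state I5:
  Shift-reduce conflict between [D → a .] and [B → . n / D]
So the grammar is NOT LR(0).

Answer: No. Shift-reduce conflict between [D → a .] and [B → . n / D]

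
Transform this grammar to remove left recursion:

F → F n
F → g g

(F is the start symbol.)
F is directly left-recursive. The standard transformation for
  A → A α₁ | ... | A α_m | β₁ | ... | β_n
is
  A  → β₁ A' | ... | β_n A'
  A' → α₁ A' | ... | α_m A' | ε

F → g g becomes F → g g F'
F → F n becomes F' → n F'
Add F' → ε

Resulting grammar:
F → g g F'
F' → n F'
F' → ε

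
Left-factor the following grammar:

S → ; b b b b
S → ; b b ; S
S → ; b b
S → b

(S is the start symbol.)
S → ; b b S'
S' → b b
S' → ; S
S' → ε
S → b

Left-factoring transforms A → αβ₁ | αβ₂ into A → αA' and A' → β₁ | β₂
(α is the longest common prefix among the alternatives). Repeat until
no nonterminal has two alternatives with a common prefix.

Round 1: S has alternatives sharing prefix '; b b'. Introduce S': S → ; b b S'
  Add: S' → b b
  Add: S' → ; S
  Add: S' → ε

No remaining common prefixes — done.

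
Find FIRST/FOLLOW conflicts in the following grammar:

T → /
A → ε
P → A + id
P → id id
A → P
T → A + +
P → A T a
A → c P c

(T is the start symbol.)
Yes. A → P with FOLLOW(A) on { '+', '/', 'c', 'id' }; A → c P c with FOLLOW(A) on { 'c' }

Nullable non-terminals: A.
FIRST sets used below: FIRST(P) = { '+', '/', 'c', 'id' }

A: nullable alternative(s) A → ε; FOLLOW(A) = { '+', '/', 'c', 'id' }
  A → ε: FIRST \ {ε} = { } — this is the only nullable alternative, skip
  A → P: FIRST \ {ε} = { '+', '/', 'c', 'id' } — overlaps FOLLOW(A) on { '+', '/', 'c', 'id' }: CONFLICT
  A → c P c: FIRST \ {ε} = { 'c' } — overlaps FOLLOW(A) on { 'c' }: CONFLICT

P, T have no nullable alternative, so no FIRST/FOLLOW check is needed there.

So the grammar has 2 FIRST/FOLLOW conflicts (marked CONFLICT above).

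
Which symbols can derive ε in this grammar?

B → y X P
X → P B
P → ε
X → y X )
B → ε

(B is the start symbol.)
{ 'B', 'P', 'X' }

A non-terminal is nullable if it can derive ε (the empty string): either it has an ε-production, or it has a production whose right-hand side consists entirely of nullable non-terminals.

ε-productions: P → ε, B → ε
So P, B are immediately nullable.
X → P B: every symbol on the right is nullable, so X is nullable too.
Every non-terminal is now nullable.
Nullable = { 'B', 'P', 'X' }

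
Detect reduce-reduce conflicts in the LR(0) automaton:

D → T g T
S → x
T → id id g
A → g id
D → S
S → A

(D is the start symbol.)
Augment with D' → D and build the canonical LR(0) collection (I0 = CLOSURE({[D' → . D]}), then GOTO on every symbol after a dot until no new states appear). It has 13 states:
  I0: { [A → . g id], [D → . S], [D → . T g T], [D' → . D], [S → . A], [S → . x], [T → . id id g] }  — shift
  I1: { [S → A .] }  — reduce
  I2: { [D' → D .] }  — accept
  I3: { [D → S .] }  — reduce
  I4: { [D → T . g T] }  — shift
  I5: { [A → g . id] }  — shift
  I6: { [T → id . id g] }  — shift
  I7: { [S → x .] }  — reduce
  I8: { [T → id id . g] }  — shift
  I9: { [T → id id g .] }  — reduce
  I10: { [A → g id .] }  — reduce
  I11: { [D → T g . T], [T → . id id g] }  — shift
  I12: { [D → T g T .] }  — reduce

No state contains more than one complete item.

Answer: No reduce-reduce conflicts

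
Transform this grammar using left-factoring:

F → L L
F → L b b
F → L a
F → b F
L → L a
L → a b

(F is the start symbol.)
Left-factoring transforms A → αβ₁ | αβ₂ into A → αA' and A' → β₁ | β₂
(α is the longest common prefix among the alternatives). Repeat until
no nonterminal has two alternatives with a common prefix.

Round 1: F has alternatives sharing prefix 'L'. Introduce F': F → L F'
  Add: F' → L
  Add: F' → b b
  Add: F' → a

No remaining common prefixes — done.

Resulting grammar:
F → L F'
F' → L
F' → b b
F' → a
F → b F
L → L a
L → a b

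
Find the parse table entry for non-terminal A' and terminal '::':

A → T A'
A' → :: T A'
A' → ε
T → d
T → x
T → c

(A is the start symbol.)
To find M[A', '::'], we find productions for A' where '::' is in the predict set (PREDICT(N → α) = (FIRST(α) \ {ε}) ∪ (FOLLOW(N) if α ⇒* ε)).

Relevant sets:
  FOLLOW(A') = { $ }

A' → :: T A': PREDICT = { '::' }
  '::' is in predict set, so this production goes in M[A', '::']
A' → ε: PREDICT = { $ }

M[A', '::'] = A' → :: T A'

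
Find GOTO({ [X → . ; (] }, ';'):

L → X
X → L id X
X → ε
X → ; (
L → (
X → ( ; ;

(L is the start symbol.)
{ [X → ; . (] }

GOTO(I, ';') = CLOSURE({ [A → αX.β] : [A → α.Xβ] ∈ I, X = ';' })

Items with dot before ';', with the dot advanced:
  [X → . ; (] → [X → ; . (]
Closure adds nothing (no advanced item has the dot before a non-terminal).

GOTO = { [X → ; . (] }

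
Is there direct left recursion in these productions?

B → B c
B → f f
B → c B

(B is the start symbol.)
Direct left recursion occurs when N → N α for some non-terminal N (the right-hand side begins with the left-hand side itself).

B → B c: LEFT RECURSIVE (starts with B)
B → f f: starts with f
B → c B: starts with c

The grammar has direct left recursion on: B.

Answer: Yes, B is left-recursive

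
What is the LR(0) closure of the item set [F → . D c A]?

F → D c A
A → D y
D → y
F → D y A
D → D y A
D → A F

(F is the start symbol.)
To compute CLOSURE, for each item [A → α.Bβ] where B is a non-terminal, add [B → .γ] for all productions B → γ; repeat for the newly added items until nothing changes.

Start with: [F → . D c A]
  [F → . D c A] has the dot before D: add [D → . y], [D → . D y A], [D → . A F]
  [D → . A F] has the dot before A: add [A → . D y]
No further items can be added.

CLOSURE = { [A → . D y], [D → . A F], [D → . D y A], [D → . y], [F → . D c A] }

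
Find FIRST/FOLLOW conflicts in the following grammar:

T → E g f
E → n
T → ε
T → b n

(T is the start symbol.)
Nullable non-terminals: T.
FIRST sets used below: FIRST(E) = { 'n' }

T: nullable alternative(s) T → ε; FOLLOW(T) = { $ }
  T → E g f: FIRST \ {ε} = { 'n' } — disjoint from FOLLOW(T)
  T → ε: FIRST \ {ε} = { } — this is the only nullable alternative, skip
  T → b n: FIRST \ {ε} = { 'b' } — disjoint from FOLLOW(T)

E has no nullable alternative, so no FIRST/FOLLOW check is needed there.

No FIRST/FOLLOW conflicts found.

Answer: No FIRST/FOLLOW conflicts.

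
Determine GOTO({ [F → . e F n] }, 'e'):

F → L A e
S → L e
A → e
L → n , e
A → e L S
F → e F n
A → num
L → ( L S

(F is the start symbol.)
GOTO(I, 'e') = CLOSURE({ [A → αX.β] : [A → α.Xβ] ∈ I, X = 'e' })

Items with dot before 'e', with the dot advanced:
  [F → . e F n] → [F → e . F n]
Closure of the advanced items:
  [F → e . F n] has the dot before F: add [F → . L A e], [F → . e F n]
  [F → . L A e] has the dot before L: add [L → . n , e], [L → . ( L S]

GOTO = { [F → . L A e], [F → . e F n], [F → e . F n], [L → . ( L S], [L → . n , e] }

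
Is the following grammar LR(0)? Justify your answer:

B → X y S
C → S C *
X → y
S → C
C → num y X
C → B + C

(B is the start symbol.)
No. Shift-reduce conflict between [B → X y S .] and [C → . num y X]

A grammar is LR(0) if no state in the canonical LR(0) collection has:
  - both a shift item (dot before a terminal) and a complete item (shift-reduce conflict), or
  - two or more complete items (reduce-reduce conflict; the accept item [B' → B .] counts as a complete item here).

Augment with B' → B and build the canonical LR(0) collection (I0 = CLOSURE({[B' → . B]}), then GOTO on every symbol after a dot until no new states appear). It has 16 states:
  I0: { [B → . X y S], [B' → . B], [X → . y] }  — shift
  I1: { [B' → B .] }  — accept
  I2: { [B → X . y S] }  — shift
  I3: { [X → y .] }  — reduce
  I4: { [B → . X y S], [B → X y . S], [C → . B + C], [C → . S C *], [C → . num y X], [S → . C], [X → . y] }  — shift
  I5: { [C → B . + C] }  — shift
  I6: { [S → C .] }  — reduce
  I7: { [B → . X y S], [B → X y S .], [C → . B + C], [C → . S C *], [C → . num y X], [C → S . C *], [S → . C], [X → . y] }  — shift, reduce
  I8: { [C → num . y X] }  — shift
  I9: { [C → num y . X], [X → . y] }  — shift
  I10: { [C → num y X .] }  — reduce
  I11: { [C → S C . *], [S → C .] }  — shift, reduce
  I12: { [B → . X y S], [C → . B + C], [C → . S C *], [C → . num y X], [C → S . C *], [S → . C], [X → . y] }  — shift
  I13: { [C → S C * .] }  — reduce
  I14: { [B → . X y S], [C → . B + C], [C → . S C *], [C → . num y X], [C → B + . C], [S → . C], [X → . y] }  — shift
  I15: { [C → B + C .], [S → C .] }  — 2 reduces

Conflict in state I7:
  Shift-reduce conflict between [B → X y S .] and [C → . num y X]
So the grammar is NOT LR(0).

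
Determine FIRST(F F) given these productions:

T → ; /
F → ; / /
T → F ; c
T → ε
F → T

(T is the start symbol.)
{ ';', ε }

FIRST sets of the non-terminals involved (from the grammar, by fixed-point iteration):
  FIRST(F) = { ';', ε }

To compute FIRST(F F), process the symbols left to right:
Symbol F is a non-terminal. Add FIRST(F) \ {ε} = { ';' }
F is nullable (ε ∈ FIRST(F)), continue to the next symbol.
Symbol F is a non-terminal. Add FIRST(F) \ {ε} = { ';' }
F is nullable (ε ∈ FIRST(F)), continue to the next symbol.
All symbols are nullable, so ε is in the result.
FIRST(F F) = { ';', ε }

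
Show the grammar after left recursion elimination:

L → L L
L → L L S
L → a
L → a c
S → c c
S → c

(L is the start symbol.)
L is directly left-recursive. The standard transformation for
  A → A α₁ | ... | A α_m | β₁ | ... | β_n
is
  A  → β₁ A' | ... | β_n A'
  A' → α₁ A' | ... | α_m A' | ε

L → a becomes L → a L'
L → a c becomes L → a c L'
L → L L becomes L' → L L'
L → L L S becomes L' → L S L'
Add L' → ε

Productions for other non-terminals are unchanged:
  S → c c
  S → c

Resulting grammar:
L → a L'
L → a c L'
L' → L L'
L' → L S L'
L' → ε
S → c c
S → c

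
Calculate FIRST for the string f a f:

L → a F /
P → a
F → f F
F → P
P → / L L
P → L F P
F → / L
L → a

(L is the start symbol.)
{ 'f' }

To compute FIRST(f a f), process the symbols left to right:
Symbol f is a terminal. Add 'f' and stop.
FIRST(f a f) = { 'f' }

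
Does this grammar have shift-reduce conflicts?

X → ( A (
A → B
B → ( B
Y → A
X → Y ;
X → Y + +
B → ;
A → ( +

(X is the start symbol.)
No shift-reduce conflicts

Augment with X' → X and build the canonical LR(0) collection (I0 = CLOSURE({[X' → . X]}), then GOTO on every symbol after a dot until no new states appear). It has 17 states:
  I0: { [A → . ( +], [A → . B], [B → . ( B], [B → . ;], [X → . ( A (], [X → . Y + +], [X → . Y ;], [X' → . X], [Y → . A] }  — shift
  I1: { [A → ( . +], [A → . ( +], [A → . B], [B → ( . B], [B → . ( B], [B → . ;], [X → ( . A (] }  — shift
  I2: { [B → ; .] }  — reduce
  I3: { [Y → A .] }  — reduce
  I4: { [A → B .] }  — reduce
  I5: { [X' → X .] }  — accept
  I6: { [X → Y . + +], [X → Y . ;] }  — shift
  I7: { [X → Y + . +] }  — shift
  I8: { [X → Y ; .] }  — reduce
  I9: { [X → Y + + .] }  — reduce
  I10: { [A → ( . +], [B → ( . B], [B → . ( B], [B → . ;] }  — shift
  I11: { [A → ( + .] }  — reduce
  I12: { [X → ( A . (] }  — shift
  I13: { [A → B .], [B → ( B .] }  — 2 reduces
  I14: { [X → ( A ( .] }  — reduce
  I15: { [B → ( . B], [B → . ( B], [B → . ;] }  — shift
  I16: { [B → ( B .] }  — reduce

No state contains both a complete item and a shift item.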